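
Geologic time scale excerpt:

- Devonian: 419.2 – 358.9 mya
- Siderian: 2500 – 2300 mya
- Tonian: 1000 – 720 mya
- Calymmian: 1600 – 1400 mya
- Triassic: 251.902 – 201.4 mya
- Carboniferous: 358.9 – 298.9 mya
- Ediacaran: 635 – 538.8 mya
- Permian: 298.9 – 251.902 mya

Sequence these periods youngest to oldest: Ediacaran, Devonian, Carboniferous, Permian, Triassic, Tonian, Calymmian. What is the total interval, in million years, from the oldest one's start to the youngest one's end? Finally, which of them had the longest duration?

From the excerpt: Ediacaran 635–538.8; Devonian 419.2–358.9; Carboniferous 358.9–298.9; Permian 298.9–251.902; Triassic 251.902–201.4; Tonian 1000–720; Calymmian 1600–1400 (Ma).
Larger Ma is earlier, so the oldest is Calymmian and the youngest is Triassic; youngest to oldest: Triassic, Permian, Carboniferous, Devonian, Ediacaran, Tonian, Calymmian.
Oldest start 1600 minus youngest end 201.4 gives 1398.6 Myr overall.
Individual lengths (start − end): Permian 46.998; Triassic 50.502; Carboniferous 60; Calymmian 200; Devonian 60.3; Tonian 280; Ediacaran 96.2. The largest is Tonian at 280 Myr.

Triassic → Permian → Carboniferous → Devonian → Ediacaran → Tonian → Calymmian; total span 1398.6 Myr; longest is Tonian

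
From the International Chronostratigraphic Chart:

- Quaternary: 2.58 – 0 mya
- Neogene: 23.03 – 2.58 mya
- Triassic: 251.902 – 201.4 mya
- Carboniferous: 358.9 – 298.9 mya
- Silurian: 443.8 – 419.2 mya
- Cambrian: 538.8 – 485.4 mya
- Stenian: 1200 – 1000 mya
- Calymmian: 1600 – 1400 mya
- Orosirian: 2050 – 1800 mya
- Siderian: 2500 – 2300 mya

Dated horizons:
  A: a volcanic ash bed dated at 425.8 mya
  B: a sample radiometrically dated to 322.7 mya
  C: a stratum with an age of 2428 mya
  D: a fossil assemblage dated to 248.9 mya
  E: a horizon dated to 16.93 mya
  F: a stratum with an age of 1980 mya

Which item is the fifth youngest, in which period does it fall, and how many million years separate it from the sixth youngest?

F, in the Orosirian; 448 million years to C

Sorted youngest-first by Ma: E (16.93), D (248.9), B (322.7), A (425.8), F (1980), C (2428).
The fifth youngest is F at 1980 Ma, which lies in 2050–1800 Ma: the Orosirian.
The sixth youngest is C at 2428 Ma; separation = |1980 − 2428| = 448 Myr.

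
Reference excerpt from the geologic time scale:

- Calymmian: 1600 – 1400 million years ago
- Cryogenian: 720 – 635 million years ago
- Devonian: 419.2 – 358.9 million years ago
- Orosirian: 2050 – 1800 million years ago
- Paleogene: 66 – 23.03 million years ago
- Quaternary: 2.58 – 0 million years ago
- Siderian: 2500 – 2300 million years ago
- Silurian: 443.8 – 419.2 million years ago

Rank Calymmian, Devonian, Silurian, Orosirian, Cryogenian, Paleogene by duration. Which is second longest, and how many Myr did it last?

Start − end for each: Calymmian 1600 − 1400 = 200; Devonian 419.2 − 358.9 = 60.3; Silurian 443.8 − 419.2 = 24.6; Orosirian 2050 − 1800 = 250; Cryogenian 720 − 635 = 85; Paleogene 66 − 23.03 = 42.97.
Ranking these from longest: Orosirian > Calymmian > Cryogenian > Devonian > Paleogene > Silurian.
Position 2 in that ranking is Calymmian, which lasted 200 Myr.

Calymmian, 200 million years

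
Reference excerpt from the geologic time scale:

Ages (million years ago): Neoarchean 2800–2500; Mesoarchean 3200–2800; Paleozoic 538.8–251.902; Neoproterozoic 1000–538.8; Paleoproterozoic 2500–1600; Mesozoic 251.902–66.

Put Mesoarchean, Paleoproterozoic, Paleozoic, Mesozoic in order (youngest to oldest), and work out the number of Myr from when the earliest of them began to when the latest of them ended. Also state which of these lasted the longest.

From the excerpt: Mesoarchean 3200–2800; Paleoproterozoic 2500–1600; Paleozoic 538.8–251.902; Mesozoic 251.902–66 (Ma).
Larger Ma is earlier, so the oldest is Mesoarchean and the youngest is Mesozoic; youngest to oldest: Mesozoic, Paleozoic, Paleoproterozoic, Mesoarchean.
Oldest start 3200 minus youngest end 66 gives 3134 Myr overall.
Individual lengths (start − end): Mesozoic 185.902; Paleozoic 286.898; Paleoproterozoic 900; Mesoarchean 400. The largest is Paleoproterozoic at 900 Myr.

Mesozoic → Paleozoic → Paleoproterozoic → Mesoarchean; total span 3134 Myr; longest is Paleoproterozoic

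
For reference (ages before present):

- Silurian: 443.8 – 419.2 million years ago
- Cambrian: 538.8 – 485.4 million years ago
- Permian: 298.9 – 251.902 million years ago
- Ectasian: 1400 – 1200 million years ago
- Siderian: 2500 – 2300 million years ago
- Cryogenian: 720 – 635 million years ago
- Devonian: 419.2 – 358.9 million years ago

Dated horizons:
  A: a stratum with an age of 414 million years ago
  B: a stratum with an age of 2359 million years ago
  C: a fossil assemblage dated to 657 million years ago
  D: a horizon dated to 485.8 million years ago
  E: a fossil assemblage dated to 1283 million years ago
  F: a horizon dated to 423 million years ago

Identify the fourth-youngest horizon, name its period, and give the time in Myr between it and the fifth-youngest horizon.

Sorted youngest-first by Ma: A (414), F (423), D (485.8), C (657), E (1283), B (2359).
The fourth youngest is C at 657 Ma, which lies in 720–635 Ma: the Cryogenian.
The fifth youngest is E at 1283 Ma; separation = |657 − 1283| = 626 Myr.

C, in the Cryogenian; 626 million years to E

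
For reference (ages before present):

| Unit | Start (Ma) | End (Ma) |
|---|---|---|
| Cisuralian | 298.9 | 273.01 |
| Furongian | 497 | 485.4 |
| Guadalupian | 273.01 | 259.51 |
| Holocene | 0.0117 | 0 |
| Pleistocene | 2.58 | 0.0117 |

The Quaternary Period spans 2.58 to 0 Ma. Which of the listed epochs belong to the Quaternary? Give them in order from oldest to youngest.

Epochs with both bounds inside 2.58–0 Ma: Pleistocene (2.58–0.0117), Holocene (0.0117–0).

Pleistocene, Holocene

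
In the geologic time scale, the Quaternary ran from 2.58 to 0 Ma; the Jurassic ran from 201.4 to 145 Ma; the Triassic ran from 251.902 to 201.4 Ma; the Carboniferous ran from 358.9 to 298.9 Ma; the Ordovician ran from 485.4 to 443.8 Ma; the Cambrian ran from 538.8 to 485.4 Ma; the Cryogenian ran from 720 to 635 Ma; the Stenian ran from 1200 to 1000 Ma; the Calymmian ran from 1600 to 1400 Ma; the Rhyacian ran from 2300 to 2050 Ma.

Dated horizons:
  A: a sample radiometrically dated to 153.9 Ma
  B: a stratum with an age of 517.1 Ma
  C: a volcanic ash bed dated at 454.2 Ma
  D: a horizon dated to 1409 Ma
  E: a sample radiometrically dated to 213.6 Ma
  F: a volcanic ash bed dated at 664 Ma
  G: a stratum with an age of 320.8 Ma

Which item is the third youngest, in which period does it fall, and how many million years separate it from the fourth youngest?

G, in the Carboniferous; 133.4 million years to C

Smaller Ma means younger, so youngest first: A 153.9 < E 213.6 < G 320.8 < C 454.2 < B 517.1 < F 664 < D 1409.
Counting 3 along gives G (320.8 Ma); the excerpt puts that inside the Carboniferous, 358.9–298.9 Ma.
Next in line is C (454.2 Ma), and 454.2 − 320.8 = 133.4 Myr.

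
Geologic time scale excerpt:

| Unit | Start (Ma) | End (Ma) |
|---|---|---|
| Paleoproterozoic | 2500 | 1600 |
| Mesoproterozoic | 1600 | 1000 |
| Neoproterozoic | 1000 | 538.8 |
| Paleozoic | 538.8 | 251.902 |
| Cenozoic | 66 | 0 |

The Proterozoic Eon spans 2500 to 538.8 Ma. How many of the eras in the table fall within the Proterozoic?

3

Eras inside 2500–538.8 Ma: Paleoproterozoic, Mesoproterozoic, Neoproterozoic — 3 in total.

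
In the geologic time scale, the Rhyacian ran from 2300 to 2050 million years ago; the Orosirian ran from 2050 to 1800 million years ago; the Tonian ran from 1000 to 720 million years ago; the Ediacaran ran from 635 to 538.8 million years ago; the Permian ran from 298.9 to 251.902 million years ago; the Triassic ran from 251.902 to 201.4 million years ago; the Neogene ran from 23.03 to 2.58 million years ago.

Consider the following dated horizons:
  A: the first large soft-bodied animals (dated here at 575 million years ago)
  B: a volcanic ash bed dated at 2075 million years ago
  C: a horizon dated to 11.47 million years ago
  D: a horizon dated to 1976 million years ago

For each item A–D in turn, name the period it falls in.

A: 575 Ma lies in 635–538.8 Ma, so Ediacaran.
B: 2075 Ma lies in 2300–2050 Ma, so Rhyacian.
C: 11.47 Ma lies in 23.03–2.58 Ma, so Neogene.
D: 1976 Ma lies in 2050–1800 Ma, so Orosirian.

A — Ediacaran; B — Rhyacian; C — Neogene; D — Orosirian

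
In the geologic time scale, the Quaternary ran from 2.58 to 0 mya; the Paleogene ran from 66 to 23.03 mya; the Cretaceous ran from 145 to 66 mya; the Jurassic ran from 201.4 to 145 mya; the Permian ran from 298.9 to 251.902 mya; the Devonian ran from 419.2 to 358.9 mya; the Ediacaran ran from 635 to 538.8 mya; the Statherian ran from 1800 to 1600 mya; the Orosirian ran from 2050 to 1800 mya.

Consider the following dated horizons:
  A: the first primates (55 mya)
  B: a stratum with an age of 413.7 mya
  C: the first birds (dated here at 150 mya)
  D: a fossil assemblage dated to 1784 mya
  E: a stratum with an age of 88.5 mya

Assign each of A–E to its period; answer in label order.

A — Paleogene; B — Devonian; C — Jurassic; D — Statherian; E — Cretaceous

Match each age against the start–end ranges in the excerpt: A = 55 Ma → Paleogene (66–23.03); B = 413.7 Ma → Devonian (419.2–358.9); C = 150 Ma → Jurassic (201.4–145); D = 1784 Ma → Statherian (1800–1600); E = 88.5 Ma → Cretaceous (145–66).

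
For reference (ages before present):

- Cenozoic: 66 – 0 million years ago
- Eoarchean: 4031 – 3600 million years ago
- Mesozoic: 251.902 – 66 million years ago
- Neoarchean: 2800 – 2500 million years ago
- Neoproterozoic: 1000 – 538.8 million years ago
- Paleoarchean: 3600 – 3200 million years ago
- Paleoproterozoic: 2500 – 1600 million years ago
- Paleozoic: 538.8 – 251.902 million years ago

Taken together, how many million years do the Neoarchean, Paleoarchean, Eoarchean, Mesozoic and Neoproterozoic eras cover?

1778.102 million years

Duration is start − end for each: (2800 − 2500) + (3600 − 3200) + (4031 − 3600) + (251.902 − 66) + (1000 − 538.8).
That is 300 + 400 + 431 + 185.902 + 461.2, which totals 1778.102 million years.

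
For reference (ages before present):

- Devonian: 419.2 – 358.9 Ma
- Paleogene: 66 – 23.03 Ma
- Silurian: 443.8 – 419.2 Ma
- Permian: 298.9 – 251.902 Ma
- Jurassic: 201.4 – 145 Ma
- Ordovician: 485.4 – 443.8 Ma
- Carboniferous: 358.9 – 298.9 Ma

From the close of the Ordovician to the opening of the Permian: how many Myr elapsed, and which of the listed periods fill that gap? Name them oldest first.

144.9 million years; Silurian, Devonian, Carboniferous

The Ordovician closes at 443.8 Ma and the Permian opens at 298.9 Ma, so the interval is 443.8 − 298.9 = 144.9 Myr.
A period fits inside if it starts at or after 443.8 Ma and ends at or before 298.9 Ma; oldest first that gives Silurian, Devonian, Carboniferous.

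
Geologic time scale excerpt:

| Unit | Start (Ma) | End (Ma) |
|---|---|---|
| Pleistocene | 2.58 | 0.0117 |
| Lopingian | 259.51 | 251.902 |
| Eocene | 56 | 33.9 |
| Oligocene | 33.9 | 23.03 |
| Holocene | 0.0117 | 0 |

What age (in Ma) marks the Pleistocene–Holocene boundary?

0.0117 Ma

The Pleistocene ends and the Holocene begins at 0.0117 Ma.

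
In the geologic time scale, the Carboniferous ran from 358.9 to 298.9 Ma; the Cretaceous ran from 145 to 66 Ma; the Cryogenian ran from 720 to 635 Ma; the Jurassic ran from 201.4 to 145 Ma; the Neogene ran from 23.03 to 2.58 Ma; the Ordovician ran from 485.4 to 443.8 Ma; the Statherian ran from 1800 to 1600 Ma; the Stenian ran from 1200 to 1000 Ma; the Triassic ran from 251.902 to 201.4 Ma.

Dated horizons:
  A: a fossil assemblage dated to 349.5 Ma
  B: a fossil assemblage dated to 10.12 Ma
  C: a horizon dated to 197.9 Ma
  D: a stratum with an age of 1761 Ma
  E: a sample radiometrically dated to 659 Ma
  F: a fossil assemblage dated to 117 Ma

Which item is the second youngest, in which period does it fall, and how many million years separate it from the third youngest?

Smaller Ma means younger, so youngest first: B 10.12 < F 117 < C 197.9 < A 349.5 < E 659 < D 1761.
Counting 2 along gives F (117 Ma); the excerpt puts that inside the Cretaceous, 145–66 Ma.
Next in line is C (197.9 Ma), and 197.9 − 117 = 80.9 Myr.

F, in the Cretaceous; 80.9 million years to C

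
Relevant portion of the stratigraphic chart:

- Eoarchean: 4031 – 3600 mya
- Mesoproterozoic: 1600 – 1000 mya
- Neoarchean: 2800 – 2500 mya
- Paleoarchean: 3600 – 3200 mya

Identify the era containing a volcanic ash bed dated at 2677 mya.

Neoarchean

2677 Ma lies between 2800 and 2500 Ma, so it falls in the Neoarchean.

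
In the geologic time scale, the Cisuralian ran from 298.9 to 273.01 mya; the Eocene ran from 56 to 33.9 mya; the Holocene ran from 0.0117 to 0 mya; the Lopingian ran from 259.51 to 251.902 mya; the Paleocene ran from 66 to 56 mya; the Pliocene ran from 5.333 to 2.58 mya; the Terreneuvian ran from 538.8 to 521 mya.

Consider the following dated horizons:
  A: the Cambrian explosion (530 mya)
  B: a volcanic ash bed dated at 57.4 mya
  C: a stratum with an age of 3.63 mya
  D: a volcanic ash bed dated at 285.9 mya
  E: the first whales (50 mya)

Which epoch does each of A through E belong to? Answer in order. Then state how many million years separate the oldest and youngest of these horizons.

A — Terreneuvian; B — Paleocene; C — Pliocene; D — Cisuralian; E — Eocene; span 526.37 million years

A: 530 Ma lies in 538.8–521 Ma, so Terreneuvian.
B: 57.4 Ma lies in 66–56 Ma, so Paleocene.
C: 3.63 Ma lies in 5.333–2.58 Ma, so Pliocene.
D: 285.9 Ma lies in 298.9–273.01 Ma, so Cisuralian.
E: 50 Ma lies in 56–33.9 Ma, so Eocene.
Oldest = 530 Ma, youngest = 3.63 Ma → span 526.37 Myr.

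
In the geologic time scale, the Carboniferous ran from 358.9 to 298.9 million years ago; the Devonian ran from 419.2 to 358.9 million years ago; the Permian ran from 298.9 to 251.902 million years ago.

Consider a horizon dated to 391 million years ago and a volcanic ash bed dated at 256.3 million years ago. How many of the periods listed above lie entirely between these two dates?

1

The older date is 391 Ma and the younger is 256.3 Ma.
Periods with start < 391 and end > 256.3 Ma: Carboniferous (358.9–298.9).
That is 1 complete period.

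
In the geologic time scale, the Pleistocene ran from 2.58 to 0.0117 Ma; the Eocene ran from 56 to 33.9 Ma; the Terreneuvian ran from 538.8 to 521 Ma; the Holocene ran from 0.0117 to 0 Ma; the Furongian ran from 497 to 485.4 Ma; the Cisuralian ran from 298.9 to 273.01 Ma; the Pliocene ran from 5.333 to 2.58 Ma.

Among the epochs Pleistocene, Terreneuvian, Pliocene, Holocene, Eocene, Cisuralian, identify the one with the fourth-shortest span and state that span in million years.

Start − end for each: Pleistocene 2.58 − 0.0117 = 2.5683; Terreneuvian 538.8 − 521 = 17.8; Pliocene 5.333 − 2.58 = 2.753; Holocene 0.0117 − 0 = 0.0117; Eocene 56 − 33.9 = 22.1; Cisuralian 298.9 − 273.01 = 25.89.
Ranking these from shortest: Holocene < Pleistocene < Pliocene < Terreneuvian < Eocene < Cisuralian.
Position 4 in that ranking is Terreneuvian, which lasted 17.8 Myr.

Terreneuvian, 17.8 million years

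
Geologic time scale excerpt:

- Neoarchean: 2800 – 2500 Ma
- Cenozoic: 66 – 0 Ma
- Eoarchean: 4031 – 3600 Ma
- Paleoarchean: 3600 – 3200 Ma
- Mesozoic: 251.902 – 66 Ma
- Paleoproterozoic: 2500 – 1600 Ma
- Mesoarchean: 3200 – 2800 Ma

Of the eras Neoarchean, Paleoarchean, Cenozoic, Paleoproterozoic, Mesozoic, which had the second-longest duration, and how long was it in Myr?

Paleoarchean, 400 million years

Durations: Neoarchean 300; Paleoarchean 400; Cenozoic 66; Paleoproterozoic 900; Mesozoic 185.902 Myr.
Sorted longest-first: Paleoproterozoic (900), Paleoarchean (400), Neoarchean (300), Mesozoic (185.902), Cenozoic (66).
The second longest is Paleoarchean at 400 Myr.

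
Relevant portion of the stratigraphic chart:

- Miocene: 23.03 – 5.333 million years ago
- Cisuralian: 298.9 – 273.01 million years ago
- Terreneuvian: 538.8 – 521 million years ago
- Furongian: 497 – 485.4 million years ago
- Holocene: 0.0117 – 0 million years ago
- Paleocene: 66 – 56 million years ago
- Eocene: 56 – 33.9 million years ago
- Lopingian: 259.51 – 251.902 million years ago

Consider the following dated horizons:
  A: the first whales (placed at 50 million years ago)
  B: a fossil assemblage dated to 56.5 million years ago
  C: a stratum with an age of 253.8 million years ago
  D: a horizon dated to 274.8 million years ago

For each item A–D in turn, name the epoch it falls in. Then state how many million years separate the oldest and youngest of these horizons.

A — Eocene; B — Paleocene; C — Lopingian; D — Cisuralian; span 224.8 million years

Match each age against the start–end ranges in the excerpt: A = 50 Ma → Eocene (56–33.9); B = 56.5 Ma → Paleocene (66–56); C = 253.8 Ma → Lopingian (259.51–251.902); D = 274.8 Ma → Cisuralian (298.9–273.01).
The largest age is 274.8 Ma and the smallest is 50 Ma; their difference is 224.8 Myr.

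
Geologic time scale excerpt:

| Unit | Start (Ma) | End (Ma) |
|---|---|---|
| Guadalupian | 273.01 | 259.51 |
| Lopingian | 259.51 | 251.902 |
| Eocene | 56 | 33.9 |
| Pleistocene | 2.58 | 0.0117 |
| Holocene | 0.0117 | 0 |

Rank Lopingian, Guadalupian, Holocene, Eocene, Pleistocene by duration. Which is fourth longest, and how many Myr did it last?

Durations: Lopingian 7.608; Guadalupian 13.5; Holocene 0.0117; Eocene 22.1; Pleistocene 2.5683 Myr.
Sorted longest-first: Eocene (22.1), Guadalupian (13.5), Lopingian (7.608), Pleistocene (2.5683), Holocene (0.0117).
The fourth longest is Pleistocene at 2.5683 Myr.

Pleistocene, 2.5683 million years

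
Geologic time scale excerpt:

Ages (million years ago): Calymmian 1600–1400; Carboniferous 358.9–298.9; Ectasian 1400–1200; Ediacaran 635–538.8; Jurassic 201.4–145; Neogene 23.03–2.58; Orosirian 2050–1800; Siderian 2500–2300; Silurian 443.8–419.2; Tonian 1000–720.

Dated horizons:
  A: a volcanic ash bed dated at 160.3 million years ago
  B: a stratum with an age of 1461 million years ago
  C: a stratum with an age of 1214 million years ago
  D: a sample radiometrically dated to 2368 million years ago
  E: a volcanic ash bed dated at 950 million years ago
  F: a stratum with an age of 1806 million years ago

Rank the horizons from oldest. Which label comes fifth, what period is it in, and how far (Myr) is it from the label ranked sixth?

Sorted oldest-first by Ma: D (2368), F (1806), B (1461), C (1214), E (950), A (160.3).
The fifth oldest is E at 950 Ma, which lies in 1000–720 Ma: the Tonian.
The sixth oldest is A at 160.3 Ma; separation = |950 − 160.3| = 789.7 Myr.

E, in the Tonian; 789.7 million years to A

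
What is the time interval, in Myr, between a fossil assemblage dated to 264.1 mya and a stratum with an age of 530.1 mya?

530.1 − 264.1 = 266 million years.

266 million years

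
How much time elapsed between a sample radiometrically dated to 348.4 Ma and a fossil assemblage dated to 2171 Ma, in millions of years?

2171 − 348.4 = 1822.6 million years.

1822.6 million years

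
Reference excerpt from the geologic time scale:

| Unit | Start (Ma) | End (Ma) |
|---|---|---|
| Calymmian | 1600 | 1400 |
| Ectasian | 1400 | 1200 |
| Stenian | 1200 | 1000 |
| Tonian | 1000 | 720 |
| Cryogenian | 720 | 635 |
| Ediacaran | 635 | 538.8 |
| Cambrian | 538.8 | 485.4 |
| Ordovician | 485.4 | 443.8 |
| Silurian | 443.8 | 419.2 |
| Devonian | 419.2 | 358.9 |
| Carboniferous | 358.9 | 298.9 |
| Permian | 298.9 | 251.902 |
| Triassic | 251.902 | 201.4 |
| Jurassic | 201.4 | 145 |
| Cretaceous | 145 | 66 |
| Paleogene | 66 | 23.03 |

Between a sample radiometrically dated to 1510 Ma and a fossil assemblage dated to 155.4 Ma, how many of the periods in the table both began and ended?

1510 Ma sits inside the Calymmian (1600–1400) and 155.4 Ma inside the Jurassic (201.4–145); neither of those is wholly between the two dates.
The listed periods lying completely between them are Ectasian, Stenian, Tonian, Cryogenian, Ediacaran, Cambrian, Ordovician, Silurian, Devonian, Carboniferous, Permian, Triassic — 12 in all.

12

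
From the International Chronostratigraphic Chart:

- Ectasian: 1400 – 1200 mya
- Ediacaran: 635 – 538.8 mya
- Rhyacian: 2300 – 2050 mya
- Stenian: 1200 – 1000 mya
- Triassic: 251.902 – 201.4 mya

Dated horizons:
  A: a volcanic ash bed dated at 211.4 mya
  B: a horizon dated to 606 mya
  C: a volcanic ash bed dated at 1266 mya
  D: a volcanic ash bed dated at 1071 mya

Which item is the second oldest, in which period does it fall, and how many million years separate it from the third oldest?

D, in the Stenian; 465 million years to B

Sorted oldest-first by Ma: C (1266), D (1071), B (606), A (211.4).
The second oldest is D at 1071 Ma, which lies in 1200–1000 Ma: the Stenian.
The third oldest is B at 606 Ma; separation = |1071 − 606| = 465 Myr.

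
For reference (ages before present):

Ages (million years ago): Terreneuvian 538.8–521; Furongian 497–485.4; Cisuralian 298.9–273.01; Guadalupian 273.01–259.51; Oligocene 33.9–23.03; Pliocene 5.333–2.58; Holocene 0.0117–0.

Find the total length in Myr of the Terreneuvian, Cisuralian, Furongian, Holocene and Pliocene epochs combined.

Each duration: Terreneuvian = 17.8; Cisuralian = 25.89; Furongian = 11.6; Holocene = 0.0117; Pliocene = 2.753.
Sum: 17.8 + 25.89 + 11.6 + 0.0117 + 2.753 = 58.0547 Myr.

58.0547 million years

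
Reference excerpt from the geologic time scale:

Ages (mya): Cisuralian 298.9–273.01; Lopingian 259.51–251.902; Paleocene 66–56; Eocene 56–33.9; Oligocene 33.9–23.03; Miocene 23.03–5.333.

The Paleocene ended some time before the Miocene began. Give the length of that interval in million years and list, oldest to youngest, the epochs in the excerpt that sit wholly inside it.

The Paleocene closes at 56 Ma and the Miocene opens at 23.03 Ma, so the interval is 56 − 23.03 = 32.97 Myr.
An epoch fits inside if it starts at or after 56 Ma and ends at or before 23.03 Ma; oldest first that gives Eocene, Oligocene.

32.97 million years; Eocene, Oligocene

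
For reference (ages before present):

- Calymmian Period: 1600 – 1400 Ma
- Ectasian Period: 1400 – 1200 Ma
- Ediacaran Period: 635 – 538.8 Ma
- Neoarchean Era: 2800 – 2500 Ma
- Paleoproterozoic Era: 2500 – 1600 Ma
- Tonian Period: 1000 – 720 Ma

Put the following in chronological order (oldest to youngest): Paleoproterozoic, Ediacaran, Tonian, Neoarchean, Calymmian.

Neoarchean → Paleoproterozoic → Calymmian → Tonian → Ediacaran

Sorting by start age (descending Ma, since larger Ma = older): Neoarchean start 2800, Paleoproterozoic start 2500, Calymmian start 1600, Tonian start 1000, Ediacaran start 635.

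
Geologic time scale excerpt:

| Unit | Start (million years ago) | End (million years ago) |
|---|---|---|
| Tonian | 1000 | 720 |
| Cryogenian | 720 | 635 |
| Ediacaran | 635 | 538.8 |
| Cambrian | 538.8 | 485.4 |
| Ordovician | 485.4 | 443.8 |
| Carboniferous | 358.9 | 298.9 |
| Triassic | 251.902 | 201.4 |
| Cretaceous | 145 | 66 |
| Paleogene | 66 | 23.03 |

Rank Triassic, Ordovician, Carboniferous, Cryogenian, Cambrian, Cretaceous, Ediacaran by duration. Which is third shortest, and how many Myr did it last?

Start − end for each: Triassic 251.902 − 201.4 = 50.502; Ordovician 485.4 − 443.8 = 41.6; Carboniferous 358.9 − 298.9 = 60; Cryogenian 720 − 635 = 85; Cambrian 538.8 − 485.4 = 53.4; Cretaceous 145 − 66 = 79; Ediacaran 635 − 538.8 = 96.2.
Ranking these from shortest: Ordovician < Triassic < Cambrian < Carboniferous < Cretaceous < Cryogenian < Ediacaran.
Position 3 in that ranking is Cambrian, which lasted 53.4 Myr.

Cambrian, 53.4 million years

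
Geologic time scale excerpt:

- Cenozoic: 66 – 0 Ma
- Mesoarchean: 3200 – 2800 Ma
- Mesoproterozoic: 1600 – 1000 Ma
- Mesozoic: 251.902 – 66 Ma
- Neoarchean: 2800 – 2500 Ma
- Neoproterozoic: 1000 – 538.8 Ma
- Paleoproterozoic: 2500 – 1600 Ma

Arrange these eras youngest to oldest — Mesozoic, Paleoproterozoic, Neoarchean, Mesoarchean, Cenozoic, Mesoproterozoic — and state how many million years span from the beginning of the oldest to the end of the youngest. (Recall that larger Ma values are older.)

Start ages (Ma): Mesoarchean 3200, Neoarchean 2800, Paleoproterozoic 2500, Mesoproterozoic 1600, Mesozoic 251.902, Cenozoic 66.
Ordered youngest to oldest: Cenozoic, Mesozoic, Mesoproterozoic, Paleoproterozoic, Neoarchean, Mesoarchean.
Span = 3200 − 0 = 3200 Myr.

Cenozoic, Mesozoic, Mesoproterozoic, Paleoproterozoic, Neoarchean, Mesoarchean; total span 3200 Myr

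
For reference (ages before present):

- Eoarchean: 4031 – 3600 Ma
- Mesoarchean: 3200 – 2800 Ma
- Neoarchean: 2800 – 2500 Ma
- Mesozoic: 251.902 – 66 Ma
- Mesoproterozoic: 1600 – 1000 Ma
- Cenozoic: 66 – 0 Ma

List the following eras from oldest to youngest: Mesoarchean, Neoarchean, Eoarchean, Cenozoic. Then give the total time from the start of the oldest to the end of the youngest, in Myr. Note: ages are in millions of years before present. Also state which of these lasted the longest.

Eoarchean, Mesoarchean, Neoarchean, Cenozoic; total span 4031 Myr; longest is Eoarchean

Start ages (Ma): Eoarchean 4031, Mesoarchean 3200, Neoarchean 2800, Cenozoic 66.
Ordered oldest to youngest: Eoarchean, Mesoarchean, Neoarchean, Cenozoic.
Span = 4031 − 0 = 4031 Myr.
Durations: Eoarchean 431, Cenozoic 66, Neoarchean 300, Mesoarchean 400 → longest is Eoarchean (431 Myr).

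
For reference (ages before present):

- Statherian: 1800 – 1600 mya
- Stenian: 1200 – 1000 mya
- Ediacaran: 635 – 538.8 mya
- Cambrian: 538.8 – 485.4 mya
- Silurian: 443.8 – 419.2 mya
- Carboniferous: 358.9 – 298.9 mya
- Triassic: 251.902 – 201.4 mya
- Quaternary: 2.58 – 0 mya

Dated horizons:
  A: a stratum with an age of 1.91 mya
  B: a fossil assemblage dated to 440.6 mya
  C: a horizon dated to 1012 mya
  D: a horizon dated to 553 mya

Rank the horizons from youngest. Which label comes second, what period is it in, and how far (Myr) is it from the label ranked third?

Sorted youngest-first by Ma: A (1.91), B (440.6), D (553), C (1012).
The second youngest is B at 440.6 Ma, which lies in 443.8–419.2 Ma: the Silurian.
The third youngest is D at 553 Ma; separation = |440.6 − 553| = 112.4 Myr.

B, in the Silurian; 112.4 million years to D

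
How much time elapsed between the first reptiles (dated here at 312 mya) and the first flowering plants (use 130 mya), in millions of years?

182 million years

312 − 130 = 182 million years.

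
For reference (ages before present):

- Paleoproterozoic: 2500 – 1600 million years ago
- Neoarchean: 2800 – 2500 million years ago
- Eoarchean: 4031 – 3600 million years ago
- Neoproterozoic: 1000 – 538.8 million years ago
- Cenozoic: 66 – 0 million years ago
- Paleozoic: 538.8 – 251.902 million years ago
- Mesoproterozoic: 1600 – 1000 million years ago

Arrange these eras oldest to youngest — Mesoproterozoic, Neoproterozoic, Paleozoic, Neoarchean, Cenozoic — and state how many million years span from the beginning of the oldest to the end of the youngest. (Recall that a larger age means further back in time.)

From the excerpt: Mesoproterozoic 1600–1000; Neoproterozoic 1000–538.8; Paleozoic 538.8–251.902; Neoarchean 2800–2500; Cenozoic 66–0 (Ma).
Larger Ma is earlier, so the oldest is Neoarchean and the youngest is Cenozoic; oldest to youngest: Neoarchean, Mesoproterozoic, Neoproterozoic, Paleozoic, Cenozoic.
Oldest start 2800 minus youngest end 0 gives 2800 Myr overall.

Neoarchean → Mesoproterozoic → Neoproterozoic → Paleozoic → Cenozoic; total span 2800 Myr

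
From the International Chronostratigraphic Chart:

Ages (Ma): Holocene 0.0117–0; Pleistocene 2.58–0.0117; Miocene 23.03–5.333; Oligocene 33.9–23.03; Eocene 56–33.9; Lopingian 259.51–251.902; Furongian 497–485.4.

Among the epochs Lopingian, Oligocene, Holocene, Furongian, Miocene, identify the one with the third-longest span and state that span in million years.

Oligocene, 10.87 million years

Start − end for each: Lopingian 259.51 − 251.902 = 7.608; Oligocene 33.9 − 23.03 = 10.87; Holocene 0.0117 − 0 = 0.0117; Furongian 497 − 485.4 = 11.6; Miocene 23.03 − 5.333 = 17.697.
Ranking these from longest: Miocene > Furongian > Oligocene > Lopingian > Holocene.
Position 3 in that ranking is Oligocene, which lasted 10.87 Myr.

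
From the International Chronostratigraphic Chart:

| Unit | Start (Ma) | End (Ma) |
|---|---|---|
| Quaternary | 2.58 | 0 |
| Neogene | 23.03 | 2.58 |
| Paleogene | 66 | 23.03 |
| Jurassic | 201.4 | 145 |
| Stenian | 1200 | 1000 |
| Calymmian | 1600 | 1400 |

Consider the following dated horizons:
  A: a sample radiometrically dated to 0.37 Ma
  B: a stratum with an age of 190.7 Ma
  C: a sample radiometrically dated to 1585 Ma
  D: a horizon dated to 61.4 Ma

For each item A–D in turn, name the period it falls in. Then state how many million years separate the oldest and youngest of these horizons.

Match each age against the start–end ranges in the excerpt: A = 0.37 Ma → Quaternary (2.58–0); B = 190.7 Ma → Jurassic (201.4–145); C = 1585 Ma → Calymmian (1600–1400); D = 61.4 Ma → Paleogene (66–23.03).
The largest age is 1585 Ma and the smallest is 0.37 Ma; their difference is 1584.63 Myr.

A — Quaternary; B — Jurassic; C — Calymmian; D — Paleogene; span 1584.63 million years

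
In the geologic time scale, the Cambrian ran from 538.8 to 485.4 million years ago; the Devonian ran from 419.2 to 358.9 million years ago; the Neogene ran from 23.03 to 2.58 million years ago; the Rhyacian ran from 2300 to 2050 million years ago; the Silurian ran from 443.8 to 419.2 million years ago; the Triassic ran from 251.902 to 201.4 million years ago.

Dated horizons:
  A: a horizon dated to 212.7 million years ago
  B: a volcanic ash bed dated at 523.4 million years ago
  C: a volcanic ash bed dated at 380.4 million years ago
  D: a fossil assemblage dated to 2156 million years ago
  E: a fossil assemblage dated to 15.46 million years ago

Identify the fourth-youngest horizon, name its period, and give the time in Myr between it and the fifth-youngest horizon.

B, in the Cambrian; 1632.6 million years to D

Smaller Ma means younger, so youngest first: E 15.46 < A 212.7 < C 380.4 < B 523.4 < D 2156.
Counting 4 along gives B (523.4 Ma); the excerpt puts that inside the Cambrian, 538.8–485.4 Ma.
Next in line is D (2156 Ma), and 2156 − 523.4 = 1632.6 Myr.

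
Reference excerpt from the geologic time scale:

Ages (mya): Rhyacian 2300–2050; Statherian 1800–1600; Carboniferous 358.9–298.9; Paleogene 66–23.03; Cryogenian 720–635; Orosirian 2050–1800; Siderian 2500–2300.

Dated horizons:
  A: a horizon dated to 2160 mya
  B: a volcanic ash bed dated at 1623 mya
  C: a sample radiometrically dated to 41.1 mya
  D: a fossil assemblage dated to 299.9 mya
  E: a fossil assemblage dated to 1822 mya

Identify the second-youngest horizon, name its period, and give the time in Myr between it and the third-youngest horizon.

Smaller Ma means younger, so youngest first: C 41.1 < D 299.9 < B 1623 < E 1822 < A 2160.
Counting 2 along gives D (299.9 Ma); the excerpt puts that inside the Carboniferous, 358.9–298.9 Ma.
Next in line is B (1623 Ma), and 1623 − 299.9 = 1323.1 Myr.

D, in the Carboniferous; 1323.1 million years to B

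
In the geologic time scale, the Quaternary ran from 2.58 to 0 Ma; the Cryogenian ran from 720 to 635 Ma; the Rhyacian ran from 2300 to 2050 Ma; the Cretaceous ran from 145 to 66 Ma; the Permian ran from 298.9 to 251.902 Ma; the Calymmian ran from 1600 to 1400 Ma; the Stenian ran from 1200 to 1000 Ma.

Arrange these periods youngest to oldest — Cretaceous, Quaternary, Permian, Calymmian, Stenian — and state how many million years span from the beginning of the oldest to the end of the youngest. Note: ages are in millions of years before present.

Quaternary, Cretaceous, Permian, Stenian, Calymmian; total span 1600 Myr

Start ages (Ma): Calymmian 1600, Stenian 1200, Permian 298.9, Cretaceous 145, Quaternary 2.58.
Ordered youngest to oldest: Quaternary, Cretaceous, Permian, Stenian, Calymmian.
Span = 1600 − 0 = 1600 Myr.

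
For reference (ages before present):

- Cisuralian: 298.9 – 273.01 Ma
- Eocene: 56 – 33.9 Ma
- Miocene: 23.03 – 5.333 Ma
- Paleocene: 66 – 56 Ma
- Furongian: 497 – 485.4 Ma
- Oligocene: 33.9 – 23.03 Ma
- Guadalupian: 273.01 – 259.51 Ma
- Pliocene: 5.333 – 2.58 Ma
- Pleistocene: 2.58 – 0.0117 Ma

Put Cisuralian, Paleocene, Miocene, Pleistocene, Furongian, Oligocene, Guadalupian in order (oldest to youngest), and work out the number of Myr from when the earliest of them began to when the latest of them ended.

Furongian → Cisuralian → Guadalupian → Paleocene → Oligocene → Miocene → Pleistocene; total span 496.9883 Myr

From the excerpt: Cisuralian 298.9–273.01; Paleocene 66–56; Miocene 23.03–5.333; Pleistocene 2.58–0.0117; Furongian 497–485.4; Oligocene 33.9–23.03; Guadalupian 273.01–259.51 (Ma).
Larger Ma is earlier, so the oldest is Furongian and the youngest is Pleistocene; oldest to youngest: Furongian, Cisuralian, Guadalupian, Paleocene, Oligocene, Miocene, Pleistocene.
Oldest start 497 minus youngest end 0.0117 gives 496.9883 Myr overall.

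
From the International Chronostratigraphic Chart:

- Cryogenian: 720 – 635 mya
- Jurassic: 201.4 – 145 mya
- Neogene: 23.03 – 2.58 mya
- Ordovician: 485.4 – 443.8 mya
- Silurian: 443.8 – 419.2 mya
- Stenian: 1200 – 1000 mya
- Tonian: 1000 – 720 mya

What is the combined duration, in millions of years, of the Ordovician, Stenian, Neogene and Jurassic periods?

318.45 million years

Duration is start − end for each: (485.4 − 443.8) + (1200 − 1000) + (23.03 − 2.58) + (201.4 − 145).
That is 41.6 + 200 + 20.45 + 56.4, which totals 318.45 million years.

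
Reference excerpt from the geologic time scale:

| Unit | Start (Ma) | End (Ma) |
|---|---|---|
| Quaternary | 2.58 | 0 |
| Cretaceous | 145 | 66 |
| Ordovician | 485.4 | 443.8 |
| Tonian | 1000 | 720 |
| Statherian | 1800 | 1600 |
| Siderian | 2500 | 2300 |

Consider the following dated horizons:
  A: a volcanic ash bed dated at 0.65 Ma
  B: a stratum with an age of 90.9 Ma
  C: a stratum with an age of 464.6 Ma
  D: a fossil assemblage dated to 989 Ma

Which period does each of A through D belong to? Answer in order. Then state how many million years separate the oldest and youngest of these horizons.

A — Quaternary; B — Cretaceous; C — Ordovician; D — Tonian; span 988.35 million years

Match each age against the start–end ranges in the excerpt: A = 0.65 Ma → Quaternary (2.58–0); B = 90.9 Ma → Cretaceous (145–66); C = 464.6 Ma → Ordovician (485.4–443.8); D = 989 Ma → Tonian (1000–720).
The largest age is 989 Ma and the smallest is 0.65 Ma; their difference is 988.35 Myr.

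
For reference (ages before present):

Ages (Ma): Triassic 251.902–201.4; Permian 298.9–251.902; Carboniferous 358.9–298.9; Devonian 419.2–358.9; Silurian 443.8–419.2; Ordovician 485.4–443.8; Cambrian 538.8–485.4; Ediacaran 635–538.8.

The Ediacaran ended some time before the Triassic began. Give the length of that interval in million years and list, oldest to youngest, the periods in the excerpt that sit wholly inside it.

End of Ediacaran = 538.8 Ma; start of Triassic = 251.902 Ma.
Gap = 538.8 − 251.902 = 286.898 Myr.
Periods wholly inside 538.8–251.902 Ma: Cambrian (538.8–485.4), Ordovician (485.4–443.8), Silurian (443.8–419.2), Devonian (419.2–358.9), Carboniferous (358.9–298.9), Permian (298.9–251.902).

286.898 million years; Cambrian, Ordovician, Silurian, Devonian, Carboniferous, Permian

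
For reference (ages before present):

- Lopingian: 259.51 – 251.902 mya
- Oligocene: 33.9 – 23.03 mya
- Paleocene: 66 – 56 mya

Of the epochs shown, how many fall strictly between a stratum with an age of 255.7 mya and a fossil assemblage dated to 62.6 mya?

Checking each listed span, none has both start < 255.7 Ma and end > 62.6 Ma — every epoch straddles one of the two dates or lies outside them — so the count is 0.

0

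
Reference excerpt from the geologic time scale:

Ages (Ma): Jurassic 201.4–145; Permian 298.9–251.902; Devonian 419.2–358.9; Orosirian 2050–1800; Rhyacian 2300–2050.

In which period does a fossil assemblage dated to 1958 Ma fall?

Orosirian

1958 Ma lies between 2050 and 1800 Ma, so it falls in the Orosirian.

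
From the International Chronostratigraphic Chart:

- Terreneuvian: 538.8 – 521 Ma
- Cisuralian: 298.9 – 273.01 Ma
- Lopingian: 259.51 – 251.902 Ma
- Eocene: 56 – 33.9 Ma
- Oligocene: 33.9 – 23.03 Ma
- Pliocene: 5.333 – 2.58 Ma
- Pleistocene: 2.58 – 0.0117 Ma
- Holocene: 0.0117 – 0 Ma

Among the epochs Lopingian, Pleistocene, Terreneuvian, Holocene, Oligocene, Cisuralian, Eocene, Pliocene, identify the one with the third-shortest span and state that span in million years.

Pliocene, 2.753 million years

Durations: Lopingian 7.608; Pleistocene 2.5683; Terreneuvian 17.8; Holocene 0.0117; Oligocene 10.87; Cisuralian 25.89; Eocene 22.1; Pliocene 2.753 Myr.
Sorted shortest-first: Holocene (0.0117), Pleistocene (2.5683), Pliocene (2.753), Lopingian (7.608), Oligocene (10.87), Terreneuvian (17.8), Eocene (22.1), Cisuralian (25.89).
The third shortest is Pliocene at 2.753 Myr.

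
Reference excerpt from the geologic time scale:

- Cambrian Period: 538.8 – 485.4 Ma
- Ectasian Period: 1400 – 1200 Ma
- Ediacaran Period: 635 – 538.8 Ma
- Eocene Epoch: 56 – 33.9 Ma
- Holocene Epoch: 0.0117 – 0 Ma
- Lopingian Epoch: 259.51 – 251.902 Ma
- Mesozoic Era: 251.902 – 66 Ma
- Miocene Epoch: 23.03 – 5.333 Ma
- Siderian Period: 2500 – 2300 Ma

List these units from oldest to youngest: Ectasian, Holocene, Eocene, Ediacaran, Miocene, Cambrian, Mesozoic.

The oldest of these is Ectasian (starts 1400 Ma) and the youngest is Holocene (ends 0 Ma).
In between, by decreasing start age: Ediacaran (635), Cambrian (538.8), Mesozoic (251.902), Eocene (56), Miocene (23.03).

Ectasian, Ediacaran, Cambrian, Mesozoic, Eocene, Miocene, Holocene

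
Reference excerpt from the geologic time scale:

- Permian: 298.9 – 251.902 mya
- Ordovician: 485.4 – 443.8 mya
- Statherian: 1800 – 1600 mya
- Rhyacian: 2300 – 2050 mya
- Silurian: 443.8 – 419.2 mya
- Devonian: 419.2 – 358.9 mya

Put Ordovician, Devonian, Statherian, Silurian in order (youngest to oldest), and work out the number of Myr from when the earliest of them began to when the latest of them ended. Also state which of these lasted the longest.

Devonian → Silurian → Ordovician → Statherian; total span 1441.1 Myr; longest is Statherian

Start ages (Ma): Statherian 1800, Ordovician 485.4, Silurian 443.8, Devonian 419.2.
Ordered youngest to oldest: Devonian, Silurian, Ordovician, Statherian.
Span = 1800 − 358.9 = 1441.1 Myr.
Durations: Ordovician 41.6, Silurian 24.6, Devonian 60.3, Statherian 200 → longest is Statherian (200 Myr).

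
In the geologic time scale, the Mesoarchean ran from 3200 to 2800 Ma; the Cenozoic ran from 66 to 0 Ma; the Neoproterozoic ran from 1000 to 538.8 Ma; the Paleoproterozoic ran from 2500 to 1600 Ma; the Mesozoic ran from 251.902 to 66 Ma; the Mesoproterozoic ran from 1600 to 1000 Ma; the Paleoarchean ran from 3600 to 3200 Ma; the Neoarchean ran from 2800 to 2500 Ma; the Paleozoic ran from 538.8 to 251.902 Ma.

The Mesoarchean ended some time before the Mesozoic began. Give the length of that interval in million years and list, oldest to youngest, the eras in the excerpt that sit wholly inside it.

2548.098 million years; Neoarchean, Paleoproterozoic, Mesoproterozoic, Neoproterozoic, Paleozoic

The Mesoarchean closes at 2800 Ma and the Mesozoic opens at 251.902 Ma, so the interval is 2800 − 251.902 = 2548.098 Myr.
An era fits inside if it starts at or after 2800 Ma and ends at or before 251.902 Ma; oldest first that gives Neoarchean, Paleoproterozoic, Mesoproterozoic, Neoproterozoic, Paleozoic.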